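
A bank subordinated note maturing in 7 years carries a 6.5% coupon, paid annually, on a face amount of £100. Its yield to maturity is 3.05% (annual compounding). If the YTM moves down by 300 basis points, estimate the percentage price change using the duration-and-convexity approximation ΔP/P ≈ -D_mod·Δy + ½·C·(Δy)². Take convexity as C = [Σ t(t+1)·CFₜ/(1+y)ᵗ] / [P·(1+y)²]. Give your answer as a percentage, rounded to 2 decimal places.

+19.26%

With y = 0.0305:
  t   CF        PV=CF/(1+0.0305)^t    t·PV        t(t+1)·PV
  1         6.50         6.3076         6.3076          12.6152
  2         6.50         6.1209        12.2419          36.7256
  3         6.50         5.9398        17.8193          71.2772
  4         6.50         5.7640        23.0559         115.2793
  5         6.50         5.5934        27.9668         167.8010
  6         6.50         5.4278        32.5669         227.9684
  7       106.50        86.3006       604.1039       4,832.8316
  Σ                    121.4540       724.0623       5,464.4984
P = 121.4540; D_Mac = 5.96162 yrs; D_mod = 5.78517 yrs; C = 42.36843.
Duration effect: -5.78517 × (-0.03) = +0.173555
Convexity effect: 0.5 × 42.36843 × (-0.03)² = +0.0190658
ΔP/P ≈ +0.173555 + 0.0190658 = +0.192621 = +19.2621%.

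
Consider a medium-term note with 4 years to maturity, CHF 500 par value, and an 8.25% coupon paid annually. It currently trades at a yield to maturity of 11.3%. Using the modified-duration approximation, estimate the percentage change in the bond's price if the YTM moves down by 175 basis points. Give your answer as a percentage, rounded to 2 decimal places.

+5.57%

Periodic yield y = 0.113. Modified duration first:
  t   CF        PV=CF/(1+0.113)^t    t·PV
  1        41.25        37.0620        37.0620
  2        41.25        33.2992        66.5984
  3        41.25        29.9184        89.7552
  4       541.25       352.7096     1,410.8383
  Σ                    452.9892     1,604.2539
P = 452.9892; D_Mac = 3.54148 yrs; D_mod = 3.54148/(1+0.113) = 3.18193 yrs.
ΔP/P ≈ -D_mod · Δy = -3.18193 × (-0.0175) = +0.055684 = +5.5684%.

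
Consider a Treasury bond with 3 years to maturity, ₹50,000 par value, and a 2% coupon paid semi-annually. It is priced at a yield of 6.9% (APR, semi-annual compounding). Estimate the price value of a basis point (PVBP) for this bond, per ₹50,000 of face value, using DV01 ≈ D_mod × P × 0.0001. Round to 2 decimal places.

Periodic yield y = 0.0345.
  t   CF        PV=CF/(1+0.0345)^t    t·PV
  1       500.00       483.3253       483.3253
  2       500.00       467.2066       934.4133
  3       500.00       451.6256     1,354.8767
  4       500.00       436.5641     1,746.2564
  5       500.00       422.0049     2,110.0247
  6    50,500.00    41,201.0618   247,206.3706
  Σ                 43,461.7883   253,835.2670
P = 43,461.7883; D_Mac = 5.84042 half-year periods = 2.92021 yrs; D_mod = 2.82282 yrs.
DV01 ≈ 2.82282 × 43,461.7883 × 0.0001 = 12.268500.

₹12.27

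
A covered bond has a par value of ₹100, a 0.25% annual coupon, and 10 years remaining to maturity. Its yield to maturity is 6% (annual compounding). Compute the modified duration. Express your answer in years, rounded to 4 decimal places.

Periodic yield y = 0.06. First find Macaulay duration:
  t   CF        PV=CF/(1+0.06)^t    t·PV
  1         0.25         0.2358         0.2358
  2         0.25         0.2225         0.4450
  3         0.25         0.2099         0.6297
  4         0.25         0.1980         0.7921
  5         0.25         0.1868         0.9341
  6         0.25         0.1762         1.0574
  7         0.25         0.1663         1.1638
  8         0.25         0.1569         1.2548
  9         0.25         0.1480         1.3318
  10      100.25        55.9791       559.7908
  Σ                     57.6795       567.6354
P = 57.6795; Macaulay duration = 567.6354 / 57.6795 = 9.84120 years.
Modified duration = D_Mac / (1 + y) = 9.84120 / 1.06 = 9.28415 years.

9.2841 years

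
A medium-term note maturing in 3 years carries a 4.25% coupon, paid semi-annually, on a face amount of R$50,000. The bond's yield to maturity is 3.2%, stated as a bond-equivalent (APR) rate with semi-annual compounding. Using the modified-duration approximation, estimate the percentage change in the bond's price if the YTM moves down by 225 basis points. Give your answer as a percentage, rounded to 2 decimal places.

+6.31%

Periodic yield y = 0.016. Modified duration first:
  t   CF        PV=CF/(1+0.016)^t    t·PV
  1     1,062.50     1,045.7677     1,045.7677
  2     1,062.50     1,029.2989     2,058.5979
  3     1,062.50     1,013.0895     3,039.2685
  4     1,062.50       997.1353     3,988.5413
  5     1,062.50       981.4324     4,907.1621
  6    51,062.50    46,423.7080   278,542.2482
  Σ                 51,490.4319   293,581.5857
P = 51,490.4319; D_Mac = 5.70167 half-year periods = 2.85084 yrs; D_mod = 2.85084/(1+0.016) = 2.80594 yrs.
ΔP/P ≈ -D_mod · Δy = -2.80594 × (-0.0225) = +0.063134 = +6.3134%.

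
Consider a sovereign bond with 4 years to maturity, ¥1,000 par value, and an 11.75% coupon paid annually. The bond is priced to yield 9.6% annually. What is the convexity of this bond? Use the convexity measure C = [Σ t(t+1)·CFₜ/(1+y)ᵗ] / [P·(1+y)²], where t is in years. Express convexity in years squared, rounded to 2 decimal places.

13.52

With y = 0.096:
  t   CF        PV=CF/(1+0.096)^t    t·PV        t(t+1)·PV
  1       117.50       107.2080       107.2080         214.4161
  2       117.50        97.8175       195.6351         586.9053
  3       117.50        89.2496       267.7488       1,070.9950
  4     1,117.50       774.4713     3,097.8851      15,489.4255
  Σ                  1,068.7464     3,668.4770      17,361.7419
P = 1,068.7464.
Convexity = Σ t(t+1)·PV / [P·(1+y)²] = 17,361.7419 / (1,068.7464 × 1.201216) = 13.52376.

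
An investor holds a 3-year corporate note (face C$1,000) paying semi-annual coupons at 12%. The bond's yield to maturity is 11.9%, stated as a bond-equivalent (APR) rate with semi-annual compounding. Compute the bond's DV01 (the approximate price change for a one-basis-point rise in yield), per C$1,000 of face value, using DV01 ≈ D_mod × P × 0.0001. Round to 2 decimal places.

Periodic yield y = 0.0595.
  t   CF        PV=CF/(1+0.0595)^t    t·PV
  1        60.00        56.6305        56.6305
  2        60.00        53.4502       106.9004
  3        60.00        50.4485       151.3455
  4        60.00        47.6154       190.4616
  5        60.00        44.9414       224.7069
  6     1,060.00       749.3766     4,496.2593
  Σ                  1,002.4625     5,226.3042
P = 1,002.4625; D_Mac = 5.21347 half-year periods = 2.60673 yrs; D_mod = 2.46034 yrs.
DV01 ≈ 2.46034 × 1,002.4625 × 0.0001 = 0.246640.

C$0.25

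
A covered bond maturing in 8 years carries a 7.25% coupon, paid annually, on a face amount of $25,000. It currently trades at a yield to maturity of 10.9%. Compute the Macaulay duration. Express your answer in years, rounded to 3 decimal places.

Periodic yield y = 0.109. Discount each cash flow and weight by its year:
  t   CF        PV=CF/(1+0.109)^t    t·PV
  1     1,812.50     1,634.3553     1,634.3553
  2     1,812.50     1,473.7198     2,947.4396
  3     1,812.50     1,328.8727     3,986.6181
  4     1,812.50     1,198.2621     4,793.0485
  5     1,812.50     1,080.4888     5,402.4442
  6     1,812.50       974.2911     5,845.7466
  7     1,812.50       878.5312     6,149.7184
  8    26,812.50    11,718.8485    93,750.7881
  Σ                 20,287.3696   124,510.1588
Price P = Σ PV = 20,287.3696.
Macaulay duration = Σ(t·PV) / P = 124,510.1588 / 20,287.3696 = 6.13732 years.

6.137 years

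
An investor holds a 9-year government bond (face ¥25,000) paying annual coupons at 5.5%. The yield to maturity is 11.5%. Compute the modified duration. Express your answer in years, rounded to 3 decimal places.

Periodic yield y = 0.115. First find Macaulay duration:
  t   CF        PV=CF/(1+0.115)^t    t·PV
  1     1,375.00     1,233.1839     1,233.1839
  2     1,375.00     1,105.9945     2,211.9890
  3     1,375.00       991.9233     2,975.7699
  4     1,375.00       889.6173     3,558.4693
  5     1,375.00       797.8631     3,989.3153
  6     1,375.00       715.5723     4,293.4335
  7     1,375.00       641.7688     4,492.3819
  8     1,375.00       575.5774     4,604.6195
  9    26,375.00     9,901.9029    89,117.1258
  Σ                 16,853.4034   116,476.2881
P = 16,853.4034; Macaulay duration = 116,476.2881 / 16,853.4034 = 6.91114 years.
Modified duration = D_Mac / (1 + y) = 6.91114 / 1.115 = 6.19833 years.

6.198 years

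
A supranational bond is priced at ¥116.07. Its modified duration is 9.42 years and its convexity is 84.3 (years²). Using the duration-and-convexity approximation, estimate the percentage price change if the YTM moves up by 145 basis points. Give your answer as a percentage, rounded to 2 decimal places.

-12.77%

Duration effect: -D_mod·Δy = -9.42 × (+0.0145) = -0.136590
Convexity effect: ½·C·(Δy)² = 0.5 × 84.3 × (0.0145)² = +0.0088620375
ΔP/P ≈ -0.136590 + 0.0088620375 = -0.1277279625
= -12.77279625%.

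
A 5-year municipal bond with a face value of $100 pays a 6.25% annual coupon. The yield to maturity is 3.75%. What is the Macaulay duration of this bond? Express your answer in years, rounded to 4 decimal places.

Periodic yield y = 0.0375. Discount each cash flow and weight by its year:
  t   CF        PV=CF/(1+0.0375)^t    t·PV
  1         6.25         6.0241         6.0241
  2         6.25         5.8064        11.6127
  3         6.25         5.5965        16.7895
  4         6.25         5.3942        21.5768
  5       106.25        88.3870       441.9350
  Σ                    111.2082       497.9381
Price P = Σ PV = 111.2082.
Macaulay duration = Σ(t·PV) / P = 497.9381 / 111.2082 = 4.47753 years.

4.4775 years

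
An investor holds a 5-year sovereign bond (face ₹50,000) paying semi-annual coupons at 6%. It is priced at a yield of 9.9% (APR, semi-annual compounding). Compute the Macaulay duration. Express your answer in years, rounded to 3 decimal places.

Periodic yield y = 0.0495. Discount each cash flow and weight by its period:
  t   CF        PV=CF/(1+0.0495)^t    t·PV
  1     1,500.00     1,429.2520     1,429.2520
  2     1,500.00     1,361.8409     2,723.6818
  3     1,500.00     1,297.6092     3,892.8277
  4     1,500.00     1,236.4071     4,945.6284
  5     1,500.00     1,178.0916     5,890.4578
  6     1,500.00     1,122.5265     6,735.1590
  7     1,500.00     1,069.5822     7,487.0753
  8     1,500.00     1,019.1350     8,153.0800
  9     1,500.00       971.0672     8,739.6046
  10   51,500.00    31,767.4825   317,674.8254
  Σ                 42,452.9942   367,671.5919
Price P = Σ PV = 42,452.9942.
Macaulay duration = Σ(t·PV) / P = 367,671.5919 / 42,452.9942 = 8.66068 half-year periods.
In years: 8.66068 / 2 = 4.33034 years.

4.330 years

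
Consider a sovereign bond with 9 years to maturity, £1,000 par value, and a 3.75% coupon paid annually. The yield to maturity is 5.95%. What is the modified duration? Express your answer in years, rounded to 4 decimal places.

7.2504 years

Periodic yield y = 0.0595. First find Macaulay duration:
  t   CF        PV=CF/(1+0.0595)^t    t·PV
  1        37.50        35.3941        35.3941
  2        37.50        33.4064        66.8127
  3        37.50        31.5303        94.5910
  4        37.50        29.7596       119.0385
  5        37.50        28.0884       140.4418
  6        37.50        26.5110       159.0658
  7        37.50        25.0221       175.1550
  8        37.50        23.6169       188.9355
  9     1,037.50       616.7078     5,550.3704
  Σ                    850.0366     6,529.8048
P = 850.0366; Macaulay duration = 6,529.8048 / 850.0366 = 7.68179 years.
Modified duration = D_Mac / (1 + y) = 7.68179 / 1.0595 = 7.25039 years.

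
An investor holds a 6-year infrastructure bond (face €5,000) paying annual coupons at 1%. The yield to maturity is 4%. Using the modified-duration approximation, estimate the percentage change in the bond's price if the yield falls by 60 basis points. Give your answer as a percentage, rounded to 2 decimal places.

+3.37%

Periodic yield y = 0.04. Modified duration first:
  t   CF        PV=CF/(1+0.04)^t    t·PV
  1        50.00        48.0769        48.0769
  2        50.00        46.2278        92.4556
  3        50.00        44.4498       133.3495
  4        50.00        42.7402       170.9608
  5        50.00        41.0964       205.4818
  6     5,050.00     3,991.0884    23,946.5301
  Σ                  4,213.6795    24,596.8547
P = 4,213.6795; D_Mac = 5.83738 yrs; D_mod = 5.83738/(1+0.04) = 5.61287 yrs.
ΔP/P ≈ -D_mod · Δy = -5.61287 × (-0.006) = +0.033677 = +3.3677%.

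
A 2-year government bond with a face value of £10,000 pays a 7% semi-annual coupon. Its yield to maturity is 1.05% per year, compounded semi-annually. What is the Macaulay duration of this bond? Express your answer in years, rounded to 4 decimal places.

1.9069 years

Periodic yield y = 0.00525. Discount each cash flow and weight by its period:
  t   CF        PV=CF/(1+0.00525)^t    t·PV
  1       350.00       348.1721       348.1721
  2       350.00       346.3537       692.7075
  3       350.00       344.5449     1,033.6346
  4    10,350.00    10,135.4730    40,541.8922
  Σ                 11,174.5438    42,616.4064
Price P = Σ PV = 11,174.5438.
Macaulay duration = Σ(t·PV) / P = 42,616.4064 / 11,174.5438 = 3.81370 half-year periods.
In years: 3.81370 / 2 = 1.90685 years.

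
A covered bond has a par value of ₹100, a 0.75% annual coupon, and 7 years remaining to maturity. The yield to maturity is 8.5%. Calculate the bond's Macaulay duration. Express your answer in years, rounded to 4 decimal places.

Periodic yield y = 0.085. Discount each cash flow and weight by its year:
  t   CF        PV=CF/(1+0.085)^t    t·PV
  1         0.75         0.6912         0.6912
  2         0.75         0.6371         1.2742
  3         0.75         0.5872         1.7615
  4         0.75         0.5412         2.1647
  5         0.75         0.4988         2.4939
  6         0.75         0.4597         2.7583
  7       100.75        56.9163       398.4143
  Σ                     60.3315       409.5582
Price P = Σ PV = 60.3315.
Macaulay duration = Σ(t·PV) / P = 409.5582 / 60.3315 = 6.78846 years.

6.7885 years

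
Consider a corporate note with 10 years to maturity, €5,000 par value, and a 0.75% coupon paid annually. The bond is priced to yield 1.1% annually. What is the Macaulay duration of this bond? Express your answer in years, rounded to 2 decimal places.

Periodic yield y = 0.011. Discount each cash flow and weight by its year:
  t   CF        PV=CF/(1+0.011)^t    t·PV
  1        37.50        37.0920        37.0920
  2        37.50        36.6884        73.3768
  3        37.50        36.2892       108.8677
  4        37.50        35.8944       143.5776
  5        37.50        35.5039       177.5193
  6        37.50        35.1176       210.7054
  7        37.50        34.7355       243.1483
  8        37.50        34.3575       274.8603
  9        37.50        33.9837       305.8534
  10    5,037.50     4,515.4756    45,154.7564
  Σ                  4,835.1378    46,729.7571
Price P = Σ PV = 4,835.1378.
Macaulay duration = Σ(t·PV) / P = 46,729.7571 / 4,835.1378 = 9.66462 years.

9.66 years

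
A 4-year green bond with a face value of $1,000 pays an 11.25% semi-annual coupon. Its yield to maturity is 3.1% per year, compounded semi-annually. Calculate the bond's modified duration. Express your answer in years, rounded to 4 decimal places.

Periodic yield y = 0.0155. First find Macaulay duration:
  t   CF        PV=CF/(1+0.0155)^t    t·PV
  1        56.25        55.3914        55.3914
  2        56.25        54.5460       109.0919
  3        56.25        53.7134       161.1402
  4        56.25        52.8936       211.5742
  5        56.25        52.0862       260.4311
  6        56.25        51.2912       307.7473
  7        56.25        50.5083       353.5583
  8     1,056.25       933.9579     7,471.6632
  Σ                  1,304.3880     8,930.5978
P = 1,304.3880; Macaulay duration = 8,930.5978 / 1,304.3880 = 6.84658 half-year periods = 3.42329 years.
Modified duration = D_Mac / (1 + y) = 3.42329 / 1.0155 = 3.37104 years.

3.3710 years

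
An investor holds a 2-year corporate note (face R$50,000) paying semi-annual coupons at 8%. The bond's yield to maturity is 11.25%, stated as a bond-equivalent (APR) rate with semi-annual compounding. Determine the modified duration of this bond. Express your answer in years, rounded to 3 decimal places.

1.783 years

Periodic yield y = 0.05625. First find Macaulay duration:
  t   CF        PV=CF/(1+0.05625)^t    t·PV
  1     2,000.00     1,893.4911     1,893.4911
  2     2,000.00     1,792.6543     3,585.3086
  3     2,000.00     1,697.1875     5,091.5626
  4    52,000.00    41,776.9236   167,107.6944
  Σ                 47,160.2566   177,678.0567
P = 47,160.2566; Macaulay duration = 177,678.0567 / 47,160.2566 = 3.76754 half-year periods = 1.88377 years.
Modified duration = D_Mac / (1 + y) = 1.88377 / 1.05625 = 1.78345 years.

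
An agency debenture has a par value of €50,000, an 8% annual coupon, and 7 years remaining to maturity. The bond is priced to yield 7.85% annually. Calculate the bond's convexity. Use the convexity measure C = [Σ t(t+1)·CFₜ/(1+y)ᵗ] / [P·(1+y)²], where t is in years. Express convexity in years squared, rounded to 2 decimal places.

35.76

With y = 0.0785:
  t   CF        PV=CF/(1+0.0785)^t    t·PV        t(t+1)·PV
  1     4,000.00     3,708.8549     3,708.8549       7,417.7098
  2     4,000.00     3,438.9012     6,877.8023      20,633.4069
  3     4,000.00     3,188.5963     9,565.7890      38,263.1561
  4     4,000.00     2,956.5103    11,826.0411      59,130.2056
  5     4,000.00     2,741.3169    13,706.5845      82,239.5071
  6     4,000.00     2,541.7867    15,250.7199     106,755.0394
  7    54,000.00    31,816.5228   222,715.6594   1,781,725.2748
  Σ                 50,392.4890   283,651.4511   2,096,164.2997
P = 50,392.4890.
Convexity = Σ t(t+1)·PV / [P·(1+y)²] = 2,096,164.2997 / (50,392.4890 × 1.163162) = 35.76179.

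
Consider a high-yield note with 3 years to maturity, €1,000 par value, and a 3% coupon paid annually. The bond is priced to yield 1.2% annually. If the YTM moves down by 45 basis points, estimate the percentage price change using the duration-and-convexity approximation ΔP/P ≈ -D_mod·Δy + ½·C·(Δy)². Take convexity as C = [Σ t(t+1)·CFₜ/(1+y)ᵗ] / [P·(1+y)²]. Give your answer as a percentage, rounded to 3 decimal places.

With y = 0.012:
  t   CF        PV=CF/(1+0.012)^t    t·PV        t(t+1)·PV
  1        30.00        29.6443        29.6443          59.2885
  2        30.00        29.2928        58.5855         175.7565
  3     1,030.00       993.7924     2,981.3773      11,925.5092
  Σ                  1,052.7295     3,069.6071      12,160.5543
P = 1,052.7295; D_Mac = 2.91586 yrs; D_mod = 2.88128 yrs; C = 11.27913.
Duration effect: -2.88128 × (-0.0045) = +0.012966
Convexity effect: 0.5 × 11.27913 × (-0.0045)² = +0.0001142
ΔP/P ≈ +0.012966 + 0.0001142 = +0.013080 = +1.3080%.

+1.308%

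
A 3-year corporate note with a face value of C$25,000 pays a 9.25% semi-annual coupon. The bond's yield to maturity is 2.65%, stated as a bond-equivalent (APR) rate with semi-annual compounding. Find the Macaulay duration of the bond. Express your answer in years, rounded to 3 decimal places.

Periodic yield y = 0.01325. Discount each cash flow and weight by its period:
  t   CF        PV=CF/(1+0.01325)^t    t·PV
  1     1,156.25     1,141.1300     1,141.1300
  2     1,156.25     1,126.2078     2,252.4155
  3     1,156.25     1,111.4807     3,334.4420
  4     1,156.25     1,096.9461     4,387.7845
  5     1,156.25     1,082.6016     5,413.0082
  6    26,156.25    24,169.9530   145,019.7178
  Σ                 29,728.3192   161,548.4980
Price P = Σ PV = 29,728.3192.
Macaulay duration = Σ(t·PV) / P = 161,548.4980 / 29,728.3192 = 5.43416 half-year periods.
In years: 5.43416 / 2 = 2.71708 years.

2.717 years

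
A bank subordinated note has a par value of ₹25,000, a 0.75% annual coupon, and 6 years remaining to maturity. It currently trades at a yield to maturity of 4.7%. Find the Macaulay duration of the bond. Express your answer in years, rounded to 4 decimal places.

5.8731 years

Periodic yield y = 0.047. Discount each cash flow and weight by its year:
  t   CF        PV=CF/(1+0.047)^t    t·PV
  1       187.50       179.0831       179.0831
  2       187.50       171.0440       342.0881
  3       187.50       163.3658       490.0975
  4       187.50       156.0323       624.1293
  5       187.50       149.0280       745.1400
  6    25,187.50    19,120.7522   114,724.5133
  Σ                 19,939.3055   117,105.0511
Price P = Σ PV = 19,939.3055.
Macaulay duration = Σ(t·PV) / P = 117,105.0511 / 19,939.3055 = 5.87308 years.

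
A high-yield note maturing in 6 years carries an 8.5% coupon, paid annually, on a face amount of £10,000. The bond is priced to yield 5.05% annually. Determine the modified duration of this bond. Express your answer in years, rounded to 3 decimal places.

4.789 years

Periodic yield y = 0.0505. First find Macaulay duration:
  t   CF        PV=CF/(1+0.0505)^t    t·PV
  1       850.00       809.1385       809.1385
  2       850.00       770.2413     1,540.4826
  3       850.00       733.2140     2,199.6420
  4       850.00       697.9667     2,791.8668
  5       850.00       664.4138     3,322.0690
  6    10,850.00     8,073.3429    48,440.0573
  Σ                 11,748.3172    59,103.2562
P = 11,748.3172; Macaulay duration = 59,103.2562 / 11,748.3172 = 5.03078 years.
Modified duration = D_Mac / (1 + y) = 5.03078 / 1.0505 = 4.78894 years.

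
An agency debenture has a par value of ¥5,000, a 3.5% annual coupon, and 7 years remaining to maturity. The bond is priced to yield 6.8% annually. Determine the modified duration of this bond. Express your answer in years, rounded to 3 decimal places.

5.848 years

Periodic yield y = 0.068. First find Macaulay duration:
  t   CF        PV=CF/(1+0.068)^t    t·PV
  1       175.00       163.8577       163.8577
  2       175.00       153.4248       306.8496
  3       175.00       143.6562       430.9685
  4       175.00       134.5095       538.0381
  5       175.00       125.9452       629.7262
  6       175.00       117.9263       707.5576
  7     5,175.00     3,265.2135    22,856.4946
  Σ                  4,104.5332    25,633.4923
P = 4,104.5332; Macaulay duration = 25,633.4923 / 4,104.5332 = 6.24517 years.
Modified duration = D_Mac / (1 + y) = 6.24517 / 1.068 = 5.84753 years.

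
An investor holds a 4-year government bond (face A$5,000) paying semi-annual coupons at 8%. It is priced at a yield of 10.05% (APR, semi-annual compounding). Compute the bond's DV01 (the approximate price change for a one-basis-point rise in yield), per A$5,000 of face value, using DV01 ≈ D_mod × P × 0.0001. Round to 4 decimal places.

A$1.5473

Periodic yield y = 0.05025.
  t   CF        PV=CF/(1+0.05025)^t    t·PV
  1       200.00       190.4308       190.4308
  2       200.00       181.3195       362.6391
  3       200.00       172.6442       517.9325
  4       200.00       164.3839       657.5355
  5       200.00       156.5188       782.5941
  6       200.00       149.0301       894.1803
  7       200.00       141.8996       993.2972
  8     5,200.00     3,512.8679    28,102.9434
  Σ                  4,669.0948    32,501.5530
P = 4,669.0948; D_Mac = 6.96100 half-year periods = 3.48050 yrs; D_mod = 3.31397 yrs.
DV01 ≈ 3.31397 × 4,669.0948 × 0.0001 = 1.547325.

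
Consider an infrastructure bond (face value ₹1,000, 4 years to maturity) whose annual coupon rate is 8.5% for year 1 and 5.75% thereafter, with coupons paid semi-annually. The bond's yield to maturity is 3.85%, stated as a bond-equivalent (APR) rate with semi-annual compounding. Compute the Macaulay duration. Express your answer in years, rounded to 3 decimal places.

3.574 years

Periodic yield y = 0.01925. Discount each cash flow and weight by its period:
  t   CF        PV=CF/(1+0.01925)^t    t·PV
  1        42.50        41.6973        41.6973
  2        42.50        40.9098        81.8196
  3        28.75        27.1516        81.4548
  4        28.75        26.6388       106.5553
  5        28.75        26.1357       130.6785
  6        28.75        25.6421       153.8526
  7        28.75        25.1578       176.1047
  8     1,028.75       883.2102     7,065.6818
  Σ                  1,096.5434     7,837.8446
Price P = Σ PV = 1,096.5434.
Macaulay duration = Σ(t·PV) / P = 7,837.8446 / 1,096.5434 = 7.14777 half-year periods.
In years: 7.14777 / 2 = 3.57389 years.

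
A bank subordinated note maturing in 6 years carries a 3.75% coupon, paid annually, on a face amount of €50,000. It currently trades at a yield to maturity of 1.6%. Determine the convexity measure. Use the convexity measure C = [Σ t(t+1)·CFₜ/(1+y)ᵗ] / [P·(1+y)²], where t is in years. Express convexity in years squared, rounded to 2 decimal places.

With y = 0.016:
  t   CF        PV=CF/(1+0.016)^t    t·PV        t(t+1)·PV
  1     1,875.00     1,845.4724     1,845.4724       3,690.9449
  2     1,875.00     1,816.4099     3,632.8198      10,898.4593
  3     1,875.00     1,787.8050     5,363.4150      21,453.6600
  4     1,875.00     1,759.6506     7,038.6024      35,193.0119
  5     1,875.00     1,731.9396     8,659.6978      51,958.1868
  6    51,875.00    47,162.3962   282,974.3770   1,980,820.6389
  Σ                 56,103.6736   309,514.3844   2,104,014.9018
P = 56,103.6736.
Convexity = Σ t(t+1)·PV / [P·(1+y)²] = 2,104,014.9018 / (56,103.6736 × 1.032256) = 36.33039.

36.33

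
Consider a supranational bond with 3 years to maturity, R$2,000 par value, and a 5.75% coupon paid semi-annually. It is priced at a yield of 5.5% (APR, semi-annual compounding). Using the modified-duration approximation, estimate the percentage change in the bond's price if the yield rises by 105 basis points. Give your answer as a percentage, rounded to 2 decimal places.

Periodic yield y = 0.0275. Modified duration first:
  t   CF        PV=CF/(1+0.0275)^t    t·PV
  1        57.50        55.9611        55.9611
  2        57.50        54.4633       108.9267
  3        57.50        53.0057       159.0170
  4        57.50        51.5870       206.3481
  5        57.50        50.2064       251.0318
  6     2,057.50     1,748.4325    10,490.5948
  Σ                  2,013.6559    11,271.8794
P = 2,013.6559; D_Mac = 5.59772 half-year periods = 2.79886 yrs; D_mod = 2.79886/(1+0.0275) = 2.72395 yrs.
ΔP/P ≈ -D_mod · Δy = -2.72395 × (+0.0105) = -0.028601 = -2.8601%.

-2.86%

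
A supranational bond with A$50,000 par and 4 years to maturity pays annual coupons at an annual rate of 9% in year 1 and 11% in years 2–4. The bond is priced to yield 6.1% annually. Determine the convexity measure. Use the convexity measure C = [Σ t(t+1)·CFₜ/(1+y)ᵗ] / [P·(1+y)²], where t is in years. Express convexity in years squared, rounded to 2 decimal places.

With y = 0.061:
  t   CF        PV=CF/(1+0.061)^t    t·PV        t(t+1)·PV
  1     4,500.00     4,241.2818     4,241.2818       8,482.5636
  2     5,500.00     4,885.7577     9,771.5153      29,314.5460
  3     5,500.00     4,604.8611    13,814.5834      55,258.3336
  4    55,500.00    43,795.6975   175,182.7900     875,913.9502
  Σ                 57,527.5981   203,010.1706     968,969.3934
P = 57,527.5981.
Convexity = Σ t(t+1)·PV / [P·(1+y)²] = 968,969.3934 / (57,527.5981 × 1.125721) = 14.96246.

14.96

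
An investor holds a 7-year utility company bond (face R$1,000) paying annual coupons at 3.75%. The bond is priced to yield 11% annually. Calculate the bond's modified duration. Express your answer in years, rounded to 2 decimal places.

Periodic yield y = 0.11. First find Macaulay duration:
  t   CF        PV=CF/(1+0.11)^t    t·PV
  1        37.50        33.7838        33.7838
  2        37.50        30.4358        60.8717
  3        37.50        27.4197        82.2590
  4        37.50        24.7024        98.8096
  5        37.50        22.2544       111.2721
  6        37.50        20.0490       120.2942
  7     1,037.50       499.7206     3,498.0442
  Σ                    658.3658     4,005.3347
P = 658.3658; Macaulay duration = 4,005.3347 / 658.3658 = 6.08375 years.
Modified duration = D_Mac / (1 + y) = 6.08375 / 1.11 = 5.48086 years.

5.48 years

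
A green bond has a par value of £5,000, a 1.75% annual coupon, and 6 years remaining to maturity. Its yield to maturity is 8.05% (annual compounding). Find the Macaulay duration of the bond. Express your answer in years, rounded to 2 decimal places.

Periodic yield y = 0.0805. Discount each cash flow and weight by its year:
  t   CF        PV=CF/(1+0.0805)^t    t·PV
  1        87.50        80.9810        80.9810
  2        87.50        74.9477       149.8955
  3        87.50        69.3639       208.0918
  4        87.50        64.1961       256.7846
  5        87.50        59.4134       297.0669
  6     5,087.50     3,197.0969    19,182.5812
  Σ                  3,545.9991    20,175.4010
Price P = Σ PV = 3,545.9991.
Macaulay duration = Σ(t·PV) / P = 20,175.4010 / 3,545.9991 = 5.68962 years.

5.69 years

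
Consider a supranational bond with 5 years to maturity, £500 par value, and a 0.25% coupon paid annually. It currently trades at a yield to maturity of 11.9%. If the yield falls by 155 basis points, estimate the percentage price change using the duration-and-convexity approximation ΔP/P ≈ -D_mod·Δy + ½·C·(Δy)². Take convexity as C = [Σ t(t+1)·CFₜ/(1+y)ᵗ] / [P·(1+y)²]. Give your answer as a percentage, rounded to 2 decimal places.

+7.16%

With y = 0.119:
  t   CF        PV=CF/(1+0.119)^t    t·PV        t(t+1)·PV
  1         1.25         1.1171         1.1171           2.2341
  2         1.25         0.9983         1.9965           5.9896
  3         1.25         0.8921         2.6763          10.7054
  4         1.25         0.7972         3.1890          15.9448
  5       501.25       285.6959     1,428.4793       8,570.8759
  Σ                    289.5006     1,437.4582       8,605.7499
P = 289.5006; D_Mac = 4.96530 yrs; D_mod = 4.43727 yrs; C = 23.73991.
Duration effect: -4.43727 × (-0.0155) = +0.068778
Convexity effect: 0.5 × 23.73991 × (-0.0155)² = +0.0028518
ΔP/P ≈ +0.068778 + 0.0028518 = +0.071629 = +7.1629%.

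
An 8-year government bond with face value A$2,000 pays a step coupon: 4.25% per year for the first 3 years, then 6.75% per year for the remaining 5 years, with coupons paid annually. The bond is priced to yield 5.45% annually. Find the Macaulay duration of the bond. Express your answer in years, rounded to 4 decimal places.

Periodic yield y = 0.0545. Discount each cash flow and weight by its year:
  t   CF        PV=CF/(1+0.0545)^t    t·PV
  1        85.00        80.6069        80.6069
  2        85.00        76.4409       152.8818
  3        85.00        72.4902       217.4705
  4       135.00       109.1811       436.7244
  5       135.00       103.5383       517.6913
  6       135.00        98.1871       589.1224
  7       135.00        93.1124       651.7870
  8     2,135.00     1,396.4494    11,171.5953
  Σ                  2,030.0062    13,817.8796
Price P = Σ PV = 2,030.0062.
Macaulay duration = Σ(t·PV) / P = 13,817.8796 / 2,030.0062 = 6.80682 years.

6.8068 years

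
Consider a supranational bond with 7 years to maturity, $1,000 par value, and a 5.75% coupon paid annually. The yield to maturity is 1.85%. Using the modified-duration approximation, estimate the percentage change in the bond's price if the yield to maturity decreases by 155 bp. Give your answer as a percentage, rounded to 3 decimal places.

+9.257%

Periodic yield y = 0.0185. Modified duration first:
  t   CF        PV=CF/(1+0.0185)^t    t·PV
  1        57.50        56.4556        56.4556
  2        57.50        55.4301       110.8602
  3        57.50        54.4233       163.2699
  4        57.50        53.4347       213.7390
  5        57.50        52.4642       262.3208
  6        57.50        51.5112       309.0672
  7     1,057.50       930.1503     6,511.0523
  Σ                  1,253.8694     7,626.7649
P = 1,253.8694; D_Mac = 6.08258 yrs; D_mod = 6.08258/(1+0.0185) = 5.97210 yrs.
ΔP/P ≈ -D_mod · Δy = -5.97210 × (-0.0155) = +0.092568 = +9.2568%.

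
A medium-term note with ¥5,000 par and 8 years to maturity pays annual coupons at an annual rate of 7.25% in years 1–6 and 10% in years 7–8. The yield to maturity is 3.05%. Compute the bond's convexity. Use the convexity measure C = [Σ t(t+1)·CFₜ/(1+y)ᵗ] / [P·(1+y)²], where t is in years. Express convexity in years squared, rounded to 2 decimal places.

With y = 0.0305:
  t   CF        PV=CF/(1+0.0305)^t    t·PV        t(t+1)·PV
  1       362.50       351.7710       351.7710         703.5420
  2       362.50       341.3595       682.7190       2,048.1571
  3       362.50       331.2562       993.7686       3,975.0745
  4       362.50       321.4519     1,285.8077       6,429.0384
  5       362.50       311.9378     1,559.6891       9,358.1345
  6       362.50       302.7053     1,816.2318      12,713.6229
  7       500.00       405.1670     2,836.1688      22,689.3502
  8     5,500.00     4,324.9264    34,599.4111     311,394.7003
  Σ                  6,690.5751    44,125.5672     369,311.6200
P = 6,690.5751.
Convexity = Σ t(t+1)·PV / [P·(1+y)²] = 369,311.6200 / (6,690.5751 × 1.061930) = 51.97967.

51.98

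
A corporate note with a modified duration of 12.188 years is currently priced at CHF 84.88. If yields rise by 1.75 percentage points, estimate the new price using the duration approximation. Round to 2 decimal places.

Duration approximation: ΔP/P ≈ -D_mod · Δy = -12.188 × (+0.0175) = -0.213290.
New price ≈ 84.88 × (1 - 0.213290) = 66.7759448.

CHF 66.78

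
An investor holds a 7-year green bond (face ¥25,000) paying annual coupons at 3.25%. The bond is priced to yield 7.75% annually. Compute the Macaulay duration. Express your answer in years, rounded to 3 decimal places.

6.263 years

Periodic yield y = 0.0775. Discount each cash flow and weight by its year:
  t   CF        PV=CF/(1+0.0775)^t    t·PV
  1       812.50       754.0603       754.0603
  2       812.50       699.8240     1,399.6479
  3       812.50       649.4886     1,948.4658
  4       812.50       602.7736     2,411.0946
  5       812.50       559.4187     2,797.0935
  6       812.50       519.1821     3,115.0925
  7    25,812.50    15,307.6709   107,153.6964
  Σ                 19,092.4182   119,579.1510
Price P = Σ PV = 19,092.4182.
Macaulay duration = Σ(t·PV) / P = 119,579.1510 / 19,092.4182 = 6.26317 years.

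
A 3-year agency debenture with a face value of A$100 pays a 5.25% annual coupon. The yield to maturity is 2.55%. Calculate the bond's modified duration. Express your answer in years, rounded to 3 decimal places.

2.788 years

Periodic yield y = 0.0255. First find Macaulay duration:
  t   CF        PV=CF/(1+0.0255)^t    t·PV
  1         5.25         5.1195         5.1195
  2         5.25         4.9922         9.9843
  3       105.25        97.5922       292.7766
  Σ                    107.7038       307.8804
P = 107.7038; Macaulay duration = 307.8804 / 107.7038 = 2.85858 years.
Modified duration = D_Mac / (1 + y) = 2.85858 / 1.0255 = 2.78750 years.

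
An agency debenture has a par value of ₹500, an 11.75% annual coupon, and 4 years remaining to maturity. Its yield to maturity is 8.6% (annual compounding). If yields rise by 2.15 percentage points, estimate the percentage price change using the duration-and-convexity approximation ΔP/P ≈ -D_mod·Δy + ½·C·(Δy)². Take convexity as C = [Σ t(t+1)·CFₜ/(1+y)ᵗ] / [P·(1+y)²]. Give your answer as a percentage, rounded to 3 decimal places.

With y = 0.086:
  t   CF        PV=CF/(1+0.086)^t    t·PV        t(t+1)·PV
  1        58.75        54.0976        54.0976         108.1952
  2        58.75        49.8136        99.6273         298.8818
  3        58.75        45.8689       137.6067         550.4269
  4       558.75       401.6967     1,606.7867       8,033.9335
  Σ                    551.4768     1,898.1183       8,991.4374
P = 551.4768; D_Mac = 3.44188 yrs; D_mod = 3.16932 yrs; C = 13.82427.
Duration effect: -3.16932 × (+0.0215) = -0.068140
Convexity effect: 0.5 × 13.82427 × (0.0215)² = +0.0031951
ΔP/P ≈ -0.068140 + 0.0031951 = -0.064945 = -6.4945%.

-6.495%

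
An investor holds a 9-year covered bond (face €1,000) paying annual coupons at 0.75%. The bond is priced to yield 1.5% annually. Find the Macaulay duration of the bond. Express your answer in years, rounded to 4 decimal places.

8.7258 years

Periodic yield y = 0.015. Discount each cash flow and weight by its year:
  t   CF        PV=CF/(1+0.015)^t    t·PV
  1         7.50         7.3892         7.3892
  2         7.50         7.2800        14.5599
  3         7.50         7.1724        21.5171
  4         7.50         7.0664        28.2655
  5         7.50         6.9620        34.8098
  6         7.50         6.8591        41.1544
  7         7.50         6.7577        47.3039
  8         7.50         6.6578        53.2627
  9     1,007.50       881.1517     7,930.3651
  Σ                    937.2961     8,178.6276
Price P = Σ PV = 937.2961.
Macaulay duration = Σ(t·PV) / P = 8,178.6276 / 937.2961 = 8.72577 years.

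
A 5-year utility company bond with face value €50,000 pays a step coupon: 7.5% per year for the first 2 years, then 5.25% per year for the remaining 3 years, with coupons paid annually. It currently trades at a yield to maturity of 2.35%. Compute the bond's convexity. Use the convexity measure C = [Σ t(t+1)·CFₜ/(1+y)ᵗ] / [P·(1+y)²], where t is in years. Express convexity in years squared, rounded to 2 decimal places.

24.48

With y = 0.0235:
  t   CF        PV=CF/(1+0.0235)^t    t·PV        t(t+1)·PV
  1     3,750.00     3,663.8984     3,663.8984       7,327.7968
  2     3,750.00     3,579.7737     7,159.5474      21,478.6422
  3     2,625.00     2,448.3064     7,344.9192      29,379.6767
  4     2,625.00     2,392.0922     9,568.3689      47,841.8445
  5    52,625.00    46,854.6690   234,273.3448   1,405,640.0689
  Σ                 58,938.7397   262,010.0787   1,511,668.0291
P = 58,938.7397.
Convexity = Σ t(t+1)·PV / [P·(1+y)²] = 1,511,668.0291 / (58,938.7397 × 1.047552) = 24.48386.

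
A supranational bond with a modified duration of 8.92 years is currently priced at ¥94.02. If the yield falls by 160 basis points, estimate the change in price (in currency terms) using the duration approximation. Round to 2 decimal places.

+¥13.42

Duration approximation: ΔP/P ≈ -D_mod · Δy = -8.92 × (-0.016) = +0.142720.
ΔP ≈ 94.02 × (+0.142720) = +13.4185344.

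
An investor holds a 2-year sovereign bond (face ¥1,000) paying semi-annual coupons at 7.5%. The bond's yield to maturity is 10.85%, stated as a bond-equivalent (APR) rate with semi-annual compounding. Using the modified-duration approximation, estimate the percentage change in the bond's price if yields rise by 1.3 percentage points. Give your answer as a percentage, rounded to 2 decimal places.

Periodic yield y = 0.05425. Modified duration first:
  t   CF        PV=CF/(1+0.05425)^t    t·PV
  1        37.50        35.5703        35.5703
  2        37.50        33.7399        67.4798
  3        37.50        32.0037        96.0112
  4     1,037.50       839.8731     3,359.4924
  Σ                    941.1870     3,558.5537
P = 941.1870; D_Mac = 3.78092 half-year periods = 1.89046 yrs; D_mod = 1.89046/(1+0.05425) = 1.79318 yrs.
ΔP/P ≈ -D_mod · Δy = -1.79318 × (+0.013) = -0.023311 = -2.3311%.

-2.33%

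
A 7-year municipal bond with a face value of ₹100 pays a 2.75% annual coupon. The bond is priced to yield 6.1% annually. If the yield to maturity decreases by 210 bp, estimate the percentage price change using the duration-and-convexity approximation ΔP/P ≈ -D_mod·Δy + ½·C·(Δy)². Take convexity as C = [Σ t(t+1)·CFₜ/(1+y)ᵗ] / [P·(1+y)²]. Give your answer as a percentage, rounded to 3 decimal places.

+13.622%

With y = 0.061:
  t   CF        PV=CF/(1+0.061)^t    t·PV        t(t+1)·PV
  1         2.75         2.5919         2.5919           5.1838
  2         2.75         2.4429         4.8858          14.6573
  3         2.75         2.3024         6.9073          27.6292
  4         2.75         2.1701         8.6802          43.4011
  5         2.75         2.0453        10.2265          61.3588
  6         2.75         1.9277        11.5662          80.9636
  7       102.75        67.8851       475.1954       3,801.5628
  Σ                     81.3653       520.0532       4,034.7566
P = 81.3653; D_Mac = 6.39158 yrs; D_mod = 6.02411 yrs; C = 44.05014.
Duration effect: -6.02411 × (-0.021) = +0.126506
Convexity effect: 0.5 × 44.05014 × (-0.021)² = +0.0097131
ΔP/P ≈ +0.126506 + 0.0097131 = +0.136219 = +13.6219%.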